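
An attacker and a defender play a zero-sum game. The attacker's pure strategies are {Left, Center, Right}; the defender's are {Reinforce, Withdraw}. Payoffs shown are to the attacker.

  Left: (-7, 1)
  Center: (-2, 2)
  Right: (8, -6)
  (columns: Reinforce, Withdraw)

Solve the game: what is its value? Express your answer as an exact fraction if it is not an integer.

2/9

Row minima: Left → -7, Center → -2, Right → -6; maximin = -2.
Column maxima: Reinforce → 8, Withdraw → 2; minimax = 2.
-2 ≠ 2, so there is no saddle point; optimal play is mixed.
Left is strictly dominated by Center, so the attacker never plays it.
On the remaining 2×2 (Center, Right vs Reinforce, Withdraw):
Let the attacker play Center with probability p. Expected payoff against Reinforce: (-2)p + 8(1−p) = −10p + 8; against Withdraw: 2p + (-6)(1−p) = 8p − 6.
Setting these equal: −10p + 8 = 8p − 6 ⇒ −18p = -14 ⇒ p = 7/9, and the value is (-10)·(7/9) + 8 = 2/9.
For the defender: with q = P(Reinforce), equating Center's and Right's payoffs gives −4q + 2 = 14q − 6 ⇒ q = 4/9.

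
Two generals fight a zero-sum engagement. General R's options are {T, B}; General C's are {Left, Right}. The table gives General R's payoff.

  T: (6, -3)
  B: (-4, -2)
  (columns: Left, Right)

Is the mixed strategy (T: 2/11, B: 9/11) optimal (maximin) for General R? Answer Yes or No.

Against Left this mix gives (2/11)·6 + (9/11)·(-4) = -24/11.
Against Right this mix gives (2/11)·(-3) + (9/11)·(-2) = -24/11.
All of General C's active replies (Left, Right) yield -24/11, and no column does worse for General R. The mix makes General C indifferent and guarantees -24/11, so it is optimal.

Yes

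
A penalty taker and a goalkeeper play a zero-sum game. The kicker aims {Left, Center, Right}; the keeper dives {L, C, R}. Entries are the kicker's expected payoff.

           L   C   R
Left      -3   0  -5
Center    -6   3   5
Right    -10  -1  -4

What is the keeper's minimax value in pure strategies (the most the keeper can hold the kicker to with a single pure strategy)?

Column maxima: L → -3, C → 3, R → 5.
The smallest of these is -3.

-3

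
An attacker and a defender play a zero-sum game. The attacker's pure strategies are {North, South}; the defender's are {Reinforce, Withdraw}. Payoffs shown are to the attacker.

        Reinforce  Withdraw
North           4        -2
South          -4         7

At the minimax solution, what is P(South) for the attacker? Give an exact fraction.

Row minima: North → -2, South → -4; maximin = -2.
Column maxima: Reinforce → 4, Withdraw → 7; minimax = 4.
-2 ≠ 4, so there is no saddle point; optimal play is mixed.
Let the attacker play North with probability p. Expected payoff against Reinforce: 4p + (-4)(1−p) = 8p − 4; against Withdraw: (-2)p + 7(1−p) = −9p + 7.
Setting these equal: 8p − 4 = −9p + 7 ⇒ 17p = 11 ⇒ p = 11/17, and the value is (8)·(11/17) − 4 = 20/17.
For the defender: with q = P(Reinforce), equating North's and South's payoffs gives 6q − 2 = −11q + 7 ⇒ q = 9/17.

6/17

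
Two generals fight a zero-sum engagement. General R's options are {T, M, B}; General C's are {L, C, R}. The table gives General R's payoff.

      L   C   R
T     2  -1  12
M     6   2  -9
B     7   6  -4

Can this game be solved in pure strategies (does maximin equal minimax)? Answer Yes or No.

Row minima: T → -1, M → -9, B → -4; maximin = -1.
Column maxima: L → 7, C → 6, R → 12; minimax = 6.
-1 ≠ 6, so no pure-strategy equilibrium exists.

No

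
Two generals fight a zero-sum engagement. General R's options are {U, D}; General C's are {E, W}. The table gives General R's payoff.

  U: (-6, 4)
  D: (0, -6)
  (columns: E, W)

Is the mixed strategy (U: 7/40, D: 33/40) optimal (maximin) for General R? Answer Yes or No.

No

Against E this mix gives (7/40)·(-6) + (33/40)·0 = -21/20.
Against W this mix gives (7/40)·4 + (33/40)·(-6) = -17/4.
General C will play W, holding General R to -17/4. Shifting weight toward the row that does better against W would raise this floor (the equalizing mix achieves -9/4 against both W and E), so the proposed strategy is not optimal.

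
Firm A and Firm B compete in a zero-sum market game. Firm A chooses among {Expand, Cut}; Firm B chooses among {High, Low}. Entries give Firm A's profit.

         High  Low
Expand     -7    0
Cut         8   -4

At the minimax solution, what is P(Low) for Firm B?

15/19

Row minima: Expand → -7, Cut → -4; maximin = -4.
Column maxima: High → 8, Low → 0; minimax = 0.
-4 ≠ 0, so there is no saddle point; optimal play is mixed.
Let Firm A play Expand with probability p. Expected payoff against High: (-7)p + 8(1−p) = −15p + 8; against Low: 0p + (-4)(1−p) = 4p − 4.
Setting these equal: −15p + 8 = 4p − 4 ⇒ −19p = -12 ⇒ p = 12/19, and the value is (-15)·(12/19) + 8 = -28/19.
For Firm B: with q = P(High), equating Expand's and Cut's payoffs gives −7q = 12q − 4 ⇒ q = 4/19.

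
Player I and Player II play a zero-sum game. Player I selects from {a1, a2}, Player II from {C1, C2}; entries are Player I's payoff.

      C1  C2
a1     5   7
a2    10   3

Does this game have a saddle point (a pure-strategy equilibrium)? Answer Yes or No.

No

Row minima: a1 → 5, a2 → 3; maximin = 5.
Column maxima: C1 → 10, C2 → 7; minimax = 7.
5 ≠ 7, so no pure-strategy equilibrium exists.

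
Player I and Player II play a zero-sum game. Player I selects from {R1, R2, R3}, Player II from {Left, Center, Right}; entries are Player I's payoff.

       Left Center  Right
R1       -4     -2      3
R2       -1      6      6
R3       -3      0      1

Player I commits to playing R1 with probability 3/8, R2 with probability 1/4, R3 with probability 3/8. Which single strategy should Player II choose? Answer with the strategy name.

Left

If Player II plays Left, Player I's expected payoff is (3/8)·(-4) + (1/4)·(-1) + (3/8)·(-3) = -23/8.
If Player II plays Center, Player I's expected payoff is (3/8)·(-2) + (1/4)·6 + (3/8)·0 = 3/4.
If Player II plays Right, Player I's expected payoff is (3/8)·3 + (1/4)·6 + (3/8)·1 = 3.
Player II minimizes Player I's payoff; the smallest is -23/8, so the best response is Left.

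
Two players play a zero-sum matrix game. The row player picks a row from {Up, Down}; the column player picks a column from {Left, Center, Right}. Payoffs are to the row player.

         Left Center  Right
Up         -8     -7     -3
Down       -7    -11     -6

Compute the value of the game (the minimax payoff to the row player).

-39/5

Row minima: Up → -8, Down → -11; maximin = -8.
Column maxima: Left → -7, Center → -7, Right → -3; minimax = -7.
-8 ≠ -7, so there is no saddle point; optimal play is mixed.
Right is strictly dominated by Left (it gives the row player strictly more in every row), so the column player never plays it.
On the remaining 2×2 (Up, Down vs Left, Center):
Let the row player play Up with probability p. Expected payoff against Left: (-8)p + (-7)(1−p) = −p − 7; against Center: (-7)p + (-11)(1−p) = 4p − 11.
Setting these equal: −p − 7 = 4p − 11 ⇒ −5p = -4 ⇒ p = 4/5, and the value is (-1)·(4/5) − 7 = -39/5.
For the column player: with q = P(Left), equating Up's and Down's payoffs gives −q − 7 = 4q − 11 ⇒ q = 4/5.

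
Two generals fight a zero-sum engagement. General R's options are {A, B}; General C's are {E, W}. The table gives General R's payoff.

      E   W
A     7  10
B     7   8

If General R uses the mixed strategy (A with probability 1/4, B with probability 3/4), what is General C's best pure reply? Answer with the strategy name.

If General C plays E, General R's expected payoff is (1/4)·7 + (3/4)·7 = 7.
If General C plays W, General R's expected payoff is (1/4)·10 + (3/4)·8 = 17/2.
General C minimizes General R's payoff; the smallest is 7, so the best response is E.

E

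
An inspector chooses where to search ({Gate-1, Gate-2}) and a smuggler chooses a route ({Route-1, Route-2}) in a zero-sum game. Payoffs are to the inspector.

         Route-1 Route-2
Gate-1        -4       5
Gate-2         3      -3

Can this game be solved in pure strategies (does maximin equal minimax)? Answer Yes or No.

Row minima: Gate-1 → -4, Gate-2 → -3; maximin = -3.
Column maxima: Route-1 → 3, Route-2 → 5; minimax = 3.
-3 ≠ 3, so no pure-strategy equilibrium exists.

No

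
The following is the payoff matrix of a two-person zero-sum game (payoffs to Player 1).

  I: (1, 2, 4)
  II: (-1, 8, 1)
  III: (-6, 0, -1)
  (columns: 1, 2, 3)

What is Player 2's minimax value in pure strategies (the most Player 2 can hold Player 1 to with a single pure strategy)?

Column maxima: 1 → 1, 2 → 8, 3 → 4.
The smallest of these is 1.

1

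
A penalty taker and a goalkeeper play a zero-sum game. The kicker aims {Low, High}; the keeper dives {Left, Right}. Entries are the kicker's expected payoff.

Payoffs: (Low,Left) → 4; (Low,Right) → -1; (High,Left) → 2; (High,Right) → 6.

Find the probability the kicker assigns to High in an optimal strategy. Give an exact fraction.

5/9

Row minima: Low → -1, High → 2; maximin = 2.
Column maxima: Left → 4, Right → 6; minimax = 4.
2 ≠ 4, so there is no saddle point; optimal play is mixed.
Let the kicker play Low with probability p. Expected payoff against Left: 4p + 2(1−p) = 2p + 2; against Right: (-1)p + 6(1−p) = −7p + 6.
Setting these equal: 2p + 2 = −7p + 6 ⇒ 9p = 4 ⇒ p = 4/9, and the value is (2)·(4/9) + 2 = 26/9.
For the keeper: with q = P(Left), equating Low's and High's payoffs gives 5q − 1 = −4q + 6 ⇒ q = 7/9.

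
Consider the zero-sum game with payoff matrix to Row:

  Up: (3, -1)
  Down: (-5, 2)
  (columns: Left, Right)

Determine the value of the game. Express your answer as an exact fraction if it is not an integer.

Row minima: Up → -1, Down → -5; maximin = -1.
Column maxima: Left → 3, Right → 2; minimax = 2.
-1 ≠ 2, so there is no saddle point; optimal play is mixed.
Let Row play Up with probability p. Expected payoff against Left: 3p + (-5)(1−p) = 8p − 5; against Right: (-1)p + 2(1−p) = −3p + 2.
Setting these equal: 8p − 5 = −3p + 2 ⇒ 11p = 7 ⇒ p = 7/11, and the value is (8)·(7/11) − 5 = 1/11.
For Column: with q = P(Left), equating Up's and Down's payoffs gives 4q − 1 = −7q + 2 ⇒ q = 3/11.

1/11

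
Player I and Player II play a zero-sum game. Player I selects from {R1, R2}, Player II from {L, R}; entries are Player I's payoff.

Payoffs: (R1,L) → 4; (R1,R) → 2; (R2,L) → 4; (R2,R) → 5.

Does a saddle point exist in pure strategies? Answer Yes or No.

Row minima: R1 → 2, R2 → 4; maximin = 4.
Column maxima: L → 4, R → 5; minimax = 4.
maximin = minimax = 4, so a saddle point exists.

Yes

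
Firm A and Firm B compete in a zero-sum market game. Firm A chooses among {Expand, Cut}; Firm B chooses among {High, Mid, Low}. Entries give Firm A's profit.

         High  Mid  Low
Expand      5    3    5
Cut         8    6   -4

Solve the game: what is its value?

Row minima: Expand → 3, Cut → -4; maximin = 3.
Column maxima: High → 8, Mid → 6, Low → 5; minimax = 5.
3 ≠ 5, so there is no saddle point; optimal play is mixed.
High is strictly dominated by Mid (it gives Firm A strictly more in every row), so Firm B never plays it.
On the remaining 2×2 (Expand, Cut vs Mid, Low):
Let Firm A play Expand with probability p. Expected payoff against Mid: 3p + 6(1−p) = −3p + 6; against Low: 5p + (-4)(1−p) = 9p − 4.
Setting these equal: −3p + 6 = 9p − 4 ⇒ −12p = -10 ⇒ p = 5/6, and the value is (-3)·(5/6) + 6 = 7/2.
For Firm B: with q = P(Mid), equating Expand's and Cut's payoffs gives −2q + 5 = 10q − 4 ⇒ q = 3/4.

7/2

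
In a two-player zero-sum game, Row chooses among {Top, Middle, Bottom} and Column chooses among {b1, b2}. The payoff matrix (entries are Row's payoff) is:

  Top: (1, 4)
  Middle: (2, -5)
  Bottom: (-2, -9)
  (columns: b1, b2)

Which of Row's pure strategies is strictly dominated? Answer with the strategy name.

Top gives a strictly higher payoff than Bottom against every column: 1 > -2, 4 > -9.
So Bottom is strictly dominated and Row never plays it.

Bottom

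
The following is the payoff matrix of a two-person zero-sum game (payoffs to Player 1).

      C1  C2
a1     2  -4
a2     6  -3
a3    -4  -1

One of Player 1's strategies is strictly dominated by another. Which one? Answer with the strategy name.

a2 gives a strictly higher payoff than a1 against every column: 6 > 2, -3 > -4.
So a1 is strictly dominated and Player 1 never plays it.

a1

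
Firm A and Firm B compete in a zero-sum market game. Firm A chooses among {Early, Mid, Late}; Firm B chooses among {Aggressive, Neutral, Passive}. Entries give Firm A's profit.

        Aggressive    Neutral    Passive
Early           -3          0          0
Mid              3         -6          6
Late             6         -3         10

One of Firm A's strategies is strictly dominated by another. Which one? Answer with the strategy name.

Late gives a strictly higher payoff than Mid against every column: 6 > 3, -3 > -6, 10 > 6.
So Mid is strictly dominated and Firm A never plays it.

Mid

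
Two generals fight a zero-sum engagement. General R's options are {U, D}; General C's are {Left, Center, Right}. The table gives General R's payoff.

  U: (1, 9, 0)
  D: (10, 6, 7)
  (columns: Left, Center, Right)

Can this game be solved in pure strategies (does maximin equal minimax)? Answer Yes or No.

Row minima: U → 0, D → 6; maximin = 6.
Column maxima: Left → 10, Center → 9, Right → 7; minimax = 7.
6 ≠ 7, so no pure-strategy equilibrium exists.

No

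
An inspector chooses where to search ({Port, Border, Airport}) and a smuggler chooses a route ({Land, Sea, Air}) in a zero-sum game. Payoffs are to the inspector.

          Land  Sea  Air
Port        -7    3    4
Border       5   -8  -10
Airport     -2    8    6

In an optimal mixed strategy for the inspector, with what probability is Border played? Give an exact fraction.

8/23

Row minima: Port → -7, Border → -10, Airport → -2; maximin = -2.
Column maxima: Land → 5, Sea → 8, Air → 6; minimax = 5.
-2 ≠ 5, so there is no saddle point; optimal play is mixed.
Port is strictly dominated by Airport, so the inspector never plays it.
With Port eliminated, Sea is strictly dominated by Air (it gives the inspector strictly more in every remaining row), so the smuggler never plays it.
On the remaining 2×2 (Border, Airport vs Land, Air):
Let the inspector play Border with probability p. Expected payoff against Land: 5p + (-2)(1−p) = 7p − 2; against Air: (-10)p + 6(1−p) = −16p + 6.
Setting these equal: 7p − 2 = −16p + 6 ⇒ 23p = 8 ⇒ p = 8/23, and the value is (7)·(8/23) − 2 = 10/23.
For the smuggler: with q = P(Land), equating Border's and Airport's payoffs gives 15q − 10 = −8q + 6 ⇒ q = 16/23.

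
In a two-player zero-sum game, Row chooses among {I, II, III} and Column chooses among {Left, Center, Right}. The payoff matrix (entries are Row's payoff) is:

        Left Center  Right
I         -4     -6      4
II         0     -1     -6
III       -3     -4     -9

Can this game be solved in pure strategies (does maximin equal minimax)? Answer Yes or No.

Row minima: I → -6, II → -6, III → -9; maximin = -6.
Column maxima: Left → 0, Center → -1, Right → 4; minimax = -1.
-6 ≠ -1, so no pure-strategy equilibrium exists.

No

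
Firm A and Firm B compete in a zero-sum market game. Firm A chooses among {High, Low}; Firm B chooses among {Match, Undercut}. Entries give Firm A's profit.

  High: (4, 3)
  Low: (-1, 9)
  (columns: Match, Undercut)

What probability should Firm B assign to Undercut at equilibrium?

Row minima: High → 3, Low → -1; maximin = 3.
Column maxima: Match → 4, Undercut → 9; minimax = 4.
3 ≠ 4, so there is no saddle point; optimal play is mixed.
Let Firm A play High with probability p. Expected payoff against Match: 4p + (-1)(1−p) = 5p − 1; against Undercut: 3p + 9(1−p) = −6p + 9.
Setting these equal: 5p − 1 = −6p + 9 ⇒ 11p = 10 ⇒ p = 10/11, and the value is (5)·(10/11) − 1 = 39/11.
For Firm B: with q = P(Match), equating High's and Low's payoffs gives q + 3 = −10q + 9 ⇒ q = 6/11.

5/11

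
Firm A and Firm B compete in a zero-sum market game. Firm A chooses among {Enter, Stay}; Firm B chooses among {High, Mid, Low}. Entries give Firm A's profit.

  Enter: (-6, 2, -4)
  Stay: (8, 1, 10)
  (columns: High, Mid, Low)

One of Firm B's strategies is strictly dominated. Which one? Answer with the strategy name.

High holds Firm A's payoff strictly below Low in every row: -6 < -4, 8 < 10.
So Low is strictly dominated for Firm B.

Low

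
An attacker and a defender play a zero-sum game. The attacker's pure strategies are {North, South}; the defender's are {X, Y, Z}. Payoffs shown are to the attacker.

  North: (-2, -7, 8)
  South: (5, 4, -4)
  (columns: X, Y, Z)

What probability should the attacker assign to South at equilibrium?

15/23

Row minima: North → -7, South → -4; maximin = -4.
Column maxima: X → 5, Y → 4, Z → 8; minimax = 4.
-4 ≠ 4, so there is no saddle point; optimal play is mixed.
X is strictly dominated by Y (it gives the attacker strictly more in every row), so the defender never plays it.
On the remaining 2×2 (North, South vs Y, Z):
Let the attacker play North with probability p. Expected payoff against Y: (-7)p + 4(1−p) = −11p + 4; against Z: 8p + (-4)(1−p) = 12p − 4.
Setting these equal: −11p + 4 = 12p − 4 ⇒ −23p = -8 ⇒ p = 8/23, and the value is (-11)·(8/23) + 4 = 4/23.
For the defender: with q = P(Y), equating North's and South's payoffs gives −15q + 8 = 8q − 4 ⇒ q = 12/23.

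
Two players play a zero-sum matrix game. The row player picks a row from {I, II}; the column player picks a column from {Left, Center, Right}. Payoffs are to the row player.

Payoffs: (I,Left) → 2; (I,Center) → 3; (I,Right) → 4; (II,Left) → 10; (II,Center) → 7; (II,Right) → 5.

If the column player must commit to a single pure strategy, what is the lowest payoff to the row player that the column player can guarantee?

5

Column maxima: Left → 10, Center → 7, Right → 5.
The smallest of these is 5.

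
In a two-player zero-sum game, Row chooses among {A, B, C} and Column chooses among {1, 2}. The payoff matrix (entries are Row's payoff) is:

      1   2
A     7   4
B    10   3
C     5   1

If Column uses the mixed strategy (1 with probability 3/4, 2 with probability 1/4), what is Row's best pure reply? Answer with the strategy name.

B

Expected payoff of A: (3/4)·7 + (1/4)·4 = 25/4.
Expected payoff of B: (3/4)·10 + (1/4)·3 = 33/4.
Expected payoff of C: (3/4)·5 + (1/4)·1 = 4.
The largest is 33/4, so Row's best response is B.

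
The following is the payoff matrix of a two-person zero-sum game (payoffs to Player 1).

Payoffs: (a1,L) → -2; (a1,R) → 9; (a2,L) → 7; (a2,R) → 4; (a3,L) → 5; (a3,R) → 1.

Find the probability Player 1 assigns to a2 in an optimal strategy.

11/14

Row minima: a1 → -2, a2 → 4, a3 → 1; maximin = 4.
Column maxima: L → 7, R → 9; minimax = 7.
4 ≠ 7, so there is no saddle point; optimal play is mixed.
a3 is strictly dominated by a2, so Player 1 never plays it.
On the remaining 2×2 (a1, a2 vs L, R):
Let Player 1 play a1 with probability p. Expected payoff against L: (-2)p + 7(1−p) = −9p + 7; against R: 9p + 4(1−p) = 5p + 4.
Setting these equal: −9p + 7 = 5p + 4 ⇒ −14p = -3 ⇒ p = 3/14, and the value is (-9)·(3/14) + 7 = 71/14.
For Player 2: with q = P(L), equating a1's and a2's payoffs gives −11q + 9 = 3q + 4 ⇒ q = 5/14.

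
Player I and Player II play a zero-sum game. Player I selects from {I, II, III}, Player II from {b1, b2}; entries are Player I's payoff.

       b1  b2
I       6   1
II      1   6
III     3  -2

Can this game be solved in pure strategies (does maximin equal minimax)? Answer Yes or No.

Row minima: I → 1, II → 1, III → -2; maximin = 1.
Column maxima: b1 → 6, b2 → 6; minimax = 6.
1 ≠ 6, so no pure-strategy equilibrium exists.

No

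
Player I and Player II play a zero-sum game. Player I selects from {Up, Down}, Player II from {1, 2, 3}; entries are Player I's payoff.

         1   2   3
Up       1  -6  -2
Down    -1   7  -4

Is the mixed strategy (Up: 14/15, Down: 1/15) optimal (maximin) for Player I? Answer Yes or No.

No

Against 1 this mix gives (14/15)·1 + (1/15)·(-1) = 13/15.
Against 2 this mix gives (14/15)·(-6) + (1/15)·7 = -77/15.
Against 3 this mix gives (14/15)·(-2) + (1/15)·(-4) = -32/15.
Player II will play 2, holding Player I to -77/15. Shifting weight toward the row that does better against 2 would raise this floor (the equalizing mix achieves -38/15 against both 2 and 3), so the proposed strategy is not optimal.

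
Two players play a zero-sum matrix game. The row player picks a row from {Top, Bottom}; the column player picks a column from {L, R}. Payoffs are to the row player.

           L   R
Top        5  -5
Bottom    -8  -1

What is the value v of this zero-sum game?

-45/17

Row minima: Top → -5, Bottom → -8; maximin = -5.
Column maxima: L → 5, R → -1; minimax = -1.
-5 ≠ -1, so there is no saddle point; optimal play is mixed.
Let the row player play Top with probability p. Expected payoff against L: 5p + (-8)(1−p) = 13p − 8; against R: (-5)p + (-1)(1−p) = −4p − 1.
Setting these equal: 13p − 8 = −4p − 1 ⇒ 17p = 7 ⇒ p = 7/17, and the value is (13)·(7/17) − 8 = -45/17.
For the column player: with q = P(L), equating Top's and Bottom's payoffs gives 10q − 5 = −7q − 1 ⇒ q = 4/17.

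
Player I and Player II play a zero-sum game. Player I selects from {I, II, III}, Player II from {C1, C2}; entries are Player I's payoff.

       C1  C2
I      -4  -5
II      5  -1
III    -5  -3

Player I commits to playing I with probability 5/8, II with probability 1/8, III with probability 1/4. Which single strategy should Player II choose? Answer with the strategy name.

C2

If Player II plays C1, Player I's expected payoff is (5/8)·(-4) + (1/8)·5 + (1/4)·(-5) = -25/8.
If Player II plays C2, Player I's expected payoff is (5/8)·(-5) + (1/8)·(-1) + (1/4)·(-3) = -4.
Player II minimizes Player I's payoff; the smallest is -4, so the best response is C2.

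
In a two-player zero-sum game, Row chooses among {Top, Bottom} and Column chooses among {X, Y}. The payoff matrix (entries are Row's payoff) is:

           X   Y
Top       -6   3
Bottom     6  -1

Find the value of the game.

3/4

Row minima: Top → -6, Bottom → -1; maximin = -1.
Column maxima: X → 6, Y → 3; minimax = 3.
-1 ≠ 3, so there is no saddle point; optimal play is mixed.
Let Row play Top with probability p. Expected payoff against X: (-6)p + 6(1−p) = −12p + 6; against Y: 3p + (-1)(1−p) = 4p − 1.
Setting these equal: −12p + 6 = 4p − 1 ⇒ −16p = -7 ⇒ p = 7/16, and the value is (-12)·(7/16) + 6 = 3/4.
For Column: with q = P(X), equating Top's and Bottom's payoffs gives −9q + 3 = 7q − 1 ⇒ q = 1/4.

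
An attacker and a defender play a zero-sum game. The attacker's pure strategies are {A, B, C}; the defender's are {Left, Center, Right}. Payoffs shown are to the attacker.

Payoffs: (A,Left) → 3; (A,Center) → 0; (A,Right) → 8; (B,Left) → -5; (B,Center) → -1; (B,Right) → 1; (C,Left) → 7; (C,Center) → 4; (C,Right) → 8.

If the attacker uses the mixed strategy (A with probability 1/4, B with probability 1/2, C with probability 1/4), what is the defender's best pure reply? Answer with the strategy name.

Left

If the defender plays Left, the attacker's expected payoff is (1/4)·3 + (1/2)·(-5) + (1/4)·7 = 0.
If the defender plays Center, the attacker's expected payoff is (1/4)·0 + (1/2)·(-1) + (1/4)·4 = 1/2.
If the defender plays Right, the attacker's expected payoff is (1/4)·8 + (1/2)·1 + (1/4)·8 = 9/2.
The defender minimizes the attacker's payoff; the smallest is 0, so the best response is Left.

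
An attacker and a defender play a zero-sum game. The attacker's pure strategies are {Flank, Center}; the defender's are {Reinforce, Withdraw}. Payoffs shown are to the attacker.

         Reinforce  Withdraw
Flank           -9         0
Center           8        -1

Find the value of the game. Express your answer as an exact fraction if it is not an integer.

Row minima: Flank → -9, Center → -1; maximin = -1.
Column maxima: Reinforce → 8, Withdraw → 0; minimax = 0.
-1 ≠ 0, so there is no saddle point; optimal play is mixed.
Let the attacker play Flank with probability p. Expected payoff against Reinforce: (-9)p + 8(1−p) = −17p + 8; against Withdraw: 0p + (-1)(1−p) = p − 1.
Setting these equal: −17p + 8 = p − 1 ⇒ −18p = -9 ⇒ p = 1/2, and the value is (-17)·(1/2) + 8 = -1/2.
For the defender: with q = P(Reinforce), equating Flank's and Center's payoffs gives −9q = 9q − 1 ⇒ q = 1/18.

-1/2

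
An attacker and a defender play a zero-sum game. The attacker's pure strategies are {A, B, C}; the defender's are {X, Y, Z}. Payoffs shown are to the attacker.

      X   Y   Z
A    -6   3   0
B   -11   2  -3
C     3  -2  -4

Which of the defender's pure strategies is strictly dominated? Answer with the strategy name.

Y

Z holds the attacker's payoff strictly below Y in every row: 0 < 3, -3 < 2, -4 < -2.
So Y is strictly dominated for the defender.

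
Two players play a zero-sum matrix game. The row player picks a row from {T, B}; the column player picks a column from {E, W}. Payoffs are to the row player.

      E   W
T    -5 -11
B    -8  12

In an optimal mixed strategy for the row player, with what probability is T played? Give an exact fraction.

Row minima: T → -11, B → -8; maximin = -8.
Column maxima: E → -5, W → 12; minimax = -5.
-8 ≠ -5, so there is no saddle point; optimal play is mixed.
Let the row player play T with probability p. Expected payoff against E: (-5)p + (-8)(1−p) = 3p − 8; against W: (-11)p + 12(1−p) = −23p + 12.
Setting these equal: 3p − 8 = −23p + 12 ⇒ 26p = 20 ⇒ p = 10/13, and the value is (3)·(10/13) − 8 = -74/13.
For the column player: with q = P(E), equating T's and B's payoffs gives 6q − 11 = −20q + 12 ⇒ q = 23/26.

10/13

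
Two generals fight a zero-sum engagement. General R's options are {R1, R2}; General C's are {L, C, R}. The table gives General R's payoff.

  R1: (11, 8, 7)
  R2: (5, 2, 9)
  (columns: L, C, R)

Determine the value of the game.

Row minima: R1 → 7, R2 → 2; maximin = 7.
Column maxima: L → 11, C → 8, R → 9; minimax = 8.
7 ≠ 8, so there is no saddle point; optimal play is mixed.
L is strictly dominated by C (it gives General R strictly more in every row), so General C never plays it.
On the remaining 2×2 (R1, R2 vs C, R):
Let General R play R1 with probability p. Expected payoff against C: 8p + 2(1−p) = 6p + 2; against R: 7p + 9(1−p) = −2p + 9.
Setting these equal: 6p + 2 = −2p + 9 ⇒ 8p = 7 ⇒ p = 7/8, and the value is (6)·(7/8) + 2 = 29/4.
For General C: with q = P(C), equating R1's and R2's payoffs gives q + 7 = −7q + 9 ⇒ q = 1/4.

29/4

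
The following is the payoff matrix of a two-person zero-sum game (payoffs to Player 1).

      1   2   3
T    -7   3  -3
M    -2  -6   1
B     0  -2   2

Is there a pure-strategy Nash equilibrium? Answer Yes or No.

No

Row minima: T → -7, M → -6, B → -2; maximin = -2.
Column maxima: 1 → 0, 2 → 3, 3 → 2; minimax = 0.
-2 ≠ 0, so no pure-strategy equilibrium exists.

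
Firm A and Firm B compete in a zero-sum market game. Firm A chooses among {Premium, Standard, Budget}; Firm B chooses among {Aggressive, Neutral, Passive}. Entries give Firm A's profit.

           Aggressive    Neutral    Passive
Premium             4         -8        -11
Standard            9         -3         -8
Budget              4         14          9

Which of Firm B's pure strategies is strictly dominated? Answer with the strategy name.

Neutral

Passive holds Firm A's payoff strictly below Neutral in every row: -11 < -8, -8 < -3, 9 < 14.
So Neutral is strictly dominated for Firm B.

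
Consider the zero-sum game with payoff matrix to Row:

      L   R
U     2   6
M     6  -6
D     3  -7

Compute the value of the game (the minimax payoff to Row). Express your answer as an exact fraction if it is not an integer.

3

Row minima: U → 2, M → -6, D → -7; maximin = 2.
Column maxima: L → 6, R → 6; minimax = 6.
2 ≠ 6, so there is no saddle point; optimal play is mixed.
D is strictly dominated by M, so Row never plays it.
On the remaining 2×2 (U, M vs L, R):
Let Row play U with probability p. Expected payoff against L: 2p + 6(1−p) = −4p + 6; against R: 6p + (-6)(1−p) = 12p − 6.
Setting these equal: −4p + 6 = 12p − 6 ⇒ −16p = -12 ⇒ p = 3/4, and the value is (-4)·(3/4) + 6 = 3.
For Column: with q = P(L), equating U's and M's payoffs gives −4q + 6 = 12q − 6 ⇒ q = 3/4.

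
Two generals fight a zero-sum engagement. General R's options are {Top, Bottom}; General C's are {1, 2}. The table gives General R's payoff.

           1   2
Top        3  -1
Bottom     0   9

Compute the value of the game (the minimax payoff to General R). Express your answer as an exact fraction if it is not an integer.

27/13

Row minima: Top → -1, Bottom → 0; maximin = 0.
Column maxima: 1 → 3, 2 → 9; minimax = 3.
0 ≠ 3, so there is no saddle point; optimal play is mixed.
Let General R play Top with probability p. Expected payoff against 1: 3p + 0(1−p) = 3p; against 2: (-1)p + 9(1−p) = −10p + 9.
Setting these equal: 3p = −10p + 9 ⇒ 13p = 9 ⇒ p = 9/13, and the value is (3)·(9/13) = 27/13.
For General C: with q = P(1), equating Top's and Bottom's payoffs gives 4q − 1 = −9q + 9 ⇒ q = 10/13.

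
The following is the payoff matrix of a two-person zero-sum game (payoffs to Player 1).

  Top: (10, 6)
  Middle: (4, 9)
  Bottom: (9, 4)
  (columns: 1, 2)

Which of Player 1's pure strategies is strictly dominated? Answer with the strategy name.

Top gives a strictly higher payoff than Bottom against every column: 10 > 9, 6 > 4.
So Bottom is strictly dominated and Player 1 never plays it.

Bottom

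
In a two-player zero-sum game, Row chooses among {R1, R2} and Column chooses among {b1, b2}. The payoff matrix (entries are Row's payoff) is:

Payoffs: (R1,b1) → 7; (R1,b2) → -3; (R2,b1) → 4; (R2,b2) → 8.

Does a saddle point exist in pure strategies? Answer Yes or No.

Row minima: R1 → -3, R2 → 4; maximin = 4.
Column maxima: b1 → 7, b2 → 8; minimax = 7.
4 ≠ 7, so no pure-strategy equilibrium exists.

No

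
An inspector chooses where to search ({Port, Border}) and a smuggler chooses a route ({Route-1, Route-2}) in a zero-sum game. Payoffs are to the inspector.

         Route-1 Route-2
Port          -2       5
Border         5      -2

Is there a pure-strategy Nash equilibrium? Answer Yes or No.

No

Row minima: Port → -2, Border → -2; maximin = -2.
Column maxima: Route-1 → 5, Route-2 → 5; minimax = 5.
-2 ≠ 5, so no pure-strategy equilibrium exists.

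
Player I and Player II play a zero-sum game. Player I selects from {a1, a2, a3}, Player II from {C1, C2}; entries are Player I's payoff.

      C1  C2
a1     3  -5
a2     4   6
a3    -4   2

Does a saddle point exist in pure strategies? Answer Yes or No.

Yes

Row minima: a1 → -5, a2 → 4, a3 → -4; maximin = 4.
Column maxima: C1 → 4, C2 → 6; minimax = 4.
maximin = minimax = 4, so a saddle point exists.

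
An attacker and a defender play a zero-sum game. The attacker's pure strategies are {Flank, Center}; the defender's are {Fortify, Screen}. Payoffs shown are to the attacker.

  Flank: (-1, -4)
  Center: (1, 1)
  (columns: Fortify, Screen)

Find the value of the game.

Row minima: Flank → -4, Center → 1; maximin = 1.
Column maxima: Fortify → 1, Screen → 1; minimax = 1.
Since maximin = minimax = 1, there is a saddle point and the value is 1.

1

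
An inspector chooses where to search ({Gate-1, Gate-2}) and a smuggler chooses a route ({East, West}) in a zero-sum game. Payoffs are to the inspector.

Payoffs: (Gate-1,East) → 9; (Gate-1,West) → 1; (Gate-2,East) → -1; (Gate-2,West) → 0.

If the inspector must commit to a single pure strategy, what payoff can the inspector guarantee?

1

Row minima: Gate-1 → 1, Gate-2 → -1.
The best of these is 1.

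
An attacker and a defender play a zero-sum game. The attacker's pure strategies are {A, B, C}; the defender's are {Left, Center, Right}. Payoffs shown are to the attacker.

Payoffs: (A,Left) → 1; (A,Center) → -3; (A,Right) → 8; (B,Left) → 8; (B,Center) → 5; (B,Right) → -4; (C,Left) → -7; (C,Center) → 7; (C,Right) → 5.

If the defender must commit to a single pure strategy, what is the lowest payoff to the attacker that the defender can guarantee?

Column maxima: Left → 8, Center → 7, Right → 8.
The smallest of these is 7.

7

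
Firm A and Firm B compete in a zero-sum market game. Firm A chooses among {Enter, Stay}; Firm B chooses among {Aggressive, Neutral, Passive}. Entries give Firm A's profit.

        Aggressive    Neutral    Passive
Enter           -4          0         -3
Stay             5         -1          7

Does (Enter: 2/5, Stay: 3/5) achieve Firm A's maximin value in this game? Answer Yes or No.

Against Aggressive this mix gives (2/5)·(-4) + (3/5)·5 = 7/5.
Against Neutral this mix gives (2/5)·0 + (3/5)·(-1) = -3/5.
Against Passive this mix gives (2/5)·(-3) + (3/5)·7 = 3.
Firm B will play Neutral, holding Firm A to -3/5. Shifting weight toward the row that does better against Neutral would raise this floor (the equalizing mix achieves -2/5 against both Neutral and Aggressive), so the proposed strategy is not optimal.

No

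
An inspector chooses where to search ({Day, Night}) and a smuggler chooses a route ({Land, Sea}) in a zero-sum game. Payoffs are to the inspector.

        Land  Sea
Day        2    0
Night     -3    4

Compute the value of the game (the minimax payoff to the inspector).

8/9

Row minima: Day → 0, Night → -3; maximin = 0.
Column maxima: Land → 2, Sea → 4; minimax = 2.
0 ≠ 2, so there is no saddle point; optimal play is mixed.
Let the inspector play Day with probability p. Expected payoff against Land: 2p + (-3)(1−p) = 5p − 3; against Sea: 0p + 4(1−p) = −4p + 4.
Setting these equal: 5p − 3 = −4p + 4 ⇒ 9p = 7 ⇒ p = 7/9, and the value is (5)·(7/9) − 3 = 8/9.
For the smuggler: with q = P(Land), equating Day's and Night's payoffs gives 2q = −7q + 4 ⇒ q = 4/9.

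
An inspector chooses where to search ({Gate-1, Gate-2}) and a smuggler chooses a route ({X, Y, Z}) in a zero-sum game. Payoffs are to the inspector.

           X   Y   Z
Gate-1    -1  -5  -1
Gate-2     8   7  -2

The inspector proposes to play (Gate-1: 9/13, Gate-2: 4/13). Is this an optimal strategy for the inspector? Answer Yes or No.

Yes

Against X this mix gives (9/13)·(-1) + (4/13)·8 = 23/13.
Against Y this mix gives (9/13)·(-5) + (4/13)·7 = -17/13.
Against Z this mix gives (9/13)·(-1) + (4/13)·(-2) = -17/13.
All of the smuggler's active replies (Y, Z) yield -17/13, and no column does worse for the inspector. The mix makes the smuggler indifferent and guarantees -17/13, so it is optimal.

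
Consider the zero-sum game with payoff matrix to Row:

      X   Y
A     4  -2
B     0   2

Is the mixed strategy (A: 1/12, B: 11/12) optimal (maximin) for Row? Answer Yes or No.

Against X this mix gives (1/12)·4 + (11/12)·0 = 1/3.
Against Y this mix gives (1/12)·(-2) + (11/12)·2 = 5/3.
Column will play X, holding Row to 1/3. Shifting weight toward the row that does better against X would raise this floor (the equalizing mix achieves 1 against both X and Y), so the proposed strategy is not optimal.

No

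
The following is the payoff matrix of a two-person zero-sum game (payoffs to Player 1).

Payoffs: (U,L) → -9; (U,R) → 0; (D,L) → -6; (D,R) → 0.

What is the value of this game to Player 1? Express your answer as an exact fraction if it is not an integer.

-6

Row minima: U → -9, D → -6; maximin = -6.
Column maxima: L → -6, R → 0; minimax = -6.
Since maximin = minimax = -6, there is a saddle point and the value is -6.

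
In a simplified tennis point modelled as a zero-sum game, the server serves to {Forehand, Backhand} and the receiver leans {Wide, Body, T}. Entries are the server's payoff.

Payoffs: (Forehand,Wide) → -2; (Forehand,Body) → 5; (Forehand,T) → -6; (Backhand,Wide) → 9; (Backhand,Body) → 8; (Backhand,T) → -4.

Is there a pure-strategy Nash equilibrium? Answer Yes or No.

Row minima: Forehand → -6, Backhand → -4; maximin = -4.
Column maxima: Wide → 9, Body → 8, T → -4; minimax = -4.
maximin = minimax = -4, so a saddle point exists.

Yes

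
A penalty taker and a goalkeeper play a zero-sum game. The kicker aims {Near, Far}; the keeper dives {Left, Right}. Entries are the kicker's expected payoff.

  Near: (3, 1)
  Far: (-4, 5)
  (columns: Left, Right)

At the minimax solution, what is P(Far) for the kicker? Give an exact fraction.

Row minima: Near → 1, Far → -4; maximin = 1.
Column maxima: Left → 3, Right → 5; minimax = 3.
1 ≠ 3, so there is no saddle point; optimal play is mixed.
Let the kicker play Near with probability p. Expected payoff against Left: 3p + (-4)(1−p) = 7p − 4; against Right: 1p + 5(1−p) = −4p + 5.
Setting these equal: 7p − 4 = −4p + 5 ⇒ 11p = 9 ⇒ p = 9/11, and the value is (7)·(9/11) − 4 = 19/11.
For the keeper: with q = P(Left), equating Near's and Far's payoffs gives 2q + 1 = −9q + 5 ⇒ q = 4/11.

2/11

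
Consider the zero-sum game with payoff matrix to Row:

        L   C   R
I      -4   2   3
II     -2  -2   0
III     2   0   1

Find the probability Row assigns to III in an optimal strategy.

3/4

Row minima: I → -4, II → -2, III → 0; maximin = 0.
Column maxima: L → 2, C → 2, R → 3; minimax = 2.
0 ≠ 2, so there is no saddle point; optimal play is mixed.
II is strictly dominated by III, so Row never plays it.
R is strictly dominated by C (it gives Row strictly more in every row), so Column never plays it.
On the remaining 2×2 (I, III vs L, C):
Let Row play I with probability p. Expected payoff against L: (-4)p + 2(1−p) = −6p + 2; against C: 2p + 0(1−p) = 2p.
Setting these equal: −6p + 2 = 2p ⇒ −8p = -2 ⇒ p = 1/4, and the value is (-6)·(1/4) + 2 = 1/2.
For Column: with q = P(L), equating I's and III's payoffs gives −6q + 2 = 2q ⇒ q = 1/4.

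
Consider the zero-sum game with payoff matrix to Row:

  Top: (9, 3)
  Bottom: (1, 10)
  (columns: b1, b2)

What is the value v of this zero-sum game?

29/5

Row minima: Top → 3, Bottom → 1; maximin = 3.
Column maxima: b1 → 9, b2 → 10; minimax = 9.
3 ≠ 9, so there is no saddle point; optimal play is mixed.
Let Row play Top with probability p. Expected payoff against b1: 9p + 1(1−p) = 8p + 1; against b2: 3p + 10(1−p) = −7p + 10.
Setting these equal: 8p + 1 = −7p + 10 ⇒ 15p = 9 ⇒ p = 3/5, and the value is (8)·(3/5) + 1 = 29/5.
For Column: with q = P(b1), equating Top's and Bottom's payoffs gives 6q + 3 = −9q + 10 ⇒ q = 7/15.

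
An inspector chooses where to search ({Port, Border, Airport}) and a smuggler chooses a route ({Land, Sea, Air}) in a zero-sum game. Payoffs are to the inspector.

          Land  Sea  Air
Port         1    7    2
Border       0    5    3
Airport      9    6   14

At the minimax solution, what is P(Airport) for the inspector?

2/3

Row minima: Port → 1, Border → 0, Airport → 6; maximin = 6.
Column maxima: Land → 9, Sea → 7, Air → 14; minimax = 7.
6 ≠ 7, so there is no saddle point; optimal play is mixed.
Border is strictly dominated by Airport, so the inspector never plays it.
Air is strictly dominated by Land (it gives the inspector strictly more in every row), so the smuggler never plays it.
On the remaining 2×2 (Port, Airport vs Land, Sea):
Let the inspector play Port with probability p. Expected payoff against Land: 1p + 9(1−p) = −8p + 9; against Sea: 7p + 6(1−p) = p + 6.
Setting these equal: −8p + 9 = p + 6 ⇒ −9p = -3 ⇒ p = 1/3, and the value is (-8)·(1/3) + 9 = 19/3.
For the smuggler: with q = P(Land), equating Port's and Airport's payoffs gives −6q + 7 = 3q + 6 ⇒ q = 1/9.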